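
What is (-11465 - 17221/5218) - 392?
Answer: -61887047/5218 ≈ -11860.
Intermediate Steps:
(-11465 - 17221/5218) - 392 = -59841591/5218 - 392 = -61887047/5218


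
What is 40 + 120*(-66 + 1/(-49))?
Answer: -386240/49 ≈ -7882.4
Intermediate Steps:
40 + 120*(-66 + 1/(-49)) = 40 + 120*(-66 - 1/49) = 40 + 120*(-3235/49) = 40 - 388200/49 = -386240/49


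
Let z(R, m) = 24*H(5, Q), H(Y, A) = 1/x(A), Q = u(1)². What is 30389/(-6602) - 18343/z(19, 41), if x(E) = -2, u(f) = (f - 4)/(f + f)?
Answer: 60367909/39612 ≈ 1524.0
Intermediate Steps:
u(f) = (-4 + f)/(2*f) (u(f) = (-4 + f)/((2*f)) = (-4 + f)*(1/(2*f)) = (-4 + f)/(2*f))
Q = 9/4 (Q = ((½)*(-4 + 1)/1)² = ((½)*1*(-3))² = (-3/2)² = 9/4 ≈ 2.2500)
H(Y, A) = -½ (H(Y, A) = 1/(-2) = -½)
z(R, m) = -12 (z(R, m) = 24*(-½) = -12)
30389/(-6602) - 18343/z(19, 41) = 30389/(-6602) - 18343/(-12) = 30389*(-1/6602) - 18343*(-1/12) = -30389/6602 + 18343/12 = 60367909/39612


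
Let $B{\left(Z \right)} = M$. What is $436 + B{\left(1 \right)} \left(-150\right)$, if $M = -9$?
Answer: $1786$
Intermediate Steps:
$B{\left(Z \right)} = -9$
$436 + B{\left(1 \right)} \left(-150\right) = 436 - -1350 = 436 + 1350 = 1786$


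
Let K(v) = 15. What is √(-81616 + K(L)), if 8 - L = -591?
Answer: I*√81601 ≈ 285.66*I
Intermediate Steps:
L = 599 (L = 8 - 1*(-591) = 8 + 591 = 599)
√(-81616 + K(L)) = √(-81616 + 15) = √(-81601) = I*√81601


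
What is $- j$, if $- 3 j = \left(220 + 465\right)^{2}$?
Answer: $\frac{469225}{3} \approx 1.5641 \cdot 10^{5}$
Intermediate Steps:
$j = - \frac{469225}{3}$ ($j = - \frac{\left(220 + 465\right)^{2}}{3} = - \frac{685^{2}}{3} = \left(- \frac{1}{3}\right) 469225 = - \frac{469225}{3} \approx -1.5641 \cdot 10^{5}$)
$- j = \left(-1\right) \left(- \frac{469225}{3}\right) = \frac{469225}{3}$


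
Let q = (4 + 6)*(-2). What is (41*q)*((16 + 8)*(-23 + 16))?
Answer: 137760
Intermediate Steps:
q = -20 (q = 10*(-2) = -20)
(41*q)*((16 + 8)*(-23 + 16)) = (41*(-20))*((16 + 8)*(-23 + 16)) = -19680*(-7) = -820*(-168) = 137760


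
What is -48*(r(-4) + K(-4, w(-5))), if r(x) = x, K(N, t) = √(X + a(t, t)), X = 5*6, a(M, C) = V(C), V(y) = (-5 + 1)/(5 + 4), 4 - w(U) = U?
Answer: 192 - 16*√266 ≈ -68.952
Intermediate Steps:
w(U) = 4 - U
V(y) = -4/9
a(M, C) = -4/9
X = 30
K(N, t) = √266/3 (K(N, t) = √(30 - 4/9) = √(266/9) = √266/3)
-48*(r(-4) + K(-4, w(-5))) = -48*(-4 + √266/3) = 192 - 16*√266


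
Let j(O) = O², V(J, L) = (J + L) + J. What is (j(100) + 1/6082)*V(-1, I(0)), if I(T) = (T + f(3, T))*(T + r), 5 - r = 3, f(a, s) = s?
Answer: -60820001/3041 ≈ -20000.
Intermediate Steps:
r = 2 (r = 5 - 1*3 = 5 - 3 = 2)
I(T) = 2*T*(2 + T) (I(T) = (T + T)*(T + 2) = (2*T)*(2 + T) = 2*T*(2 + T))
V(J, L) = L + 2*J
(j(100) + 1/6082)*V(-1, I(0)) = (100² + 1/6082)*(2*0*(2 + 0) + 2*(-1)) = (10000 + 1/6082)*(2*0*2 - 2) = 60820001*(0 - 2)/6082 = (60820001/6082)*(-2) = -60820001/3041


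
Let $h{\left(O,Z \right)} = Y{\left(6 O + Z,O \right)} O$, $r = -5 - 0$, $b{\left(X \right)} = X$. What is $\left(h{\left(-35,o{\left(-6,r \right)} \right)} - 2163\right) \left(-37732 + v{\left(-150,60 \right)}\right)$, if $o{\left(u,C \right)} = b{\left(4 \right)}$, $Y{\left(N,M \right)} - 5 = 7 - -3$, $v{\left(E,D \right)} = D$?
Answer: $101262336$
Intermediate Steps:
$Y{\left(N,M \right)} = 15$ ($Y{\left(N,M \right)} = 5 + \left(7 - -3\right) = 5 + \left(7 + 3\right) = 5 + 10 = 15$)
$r = -5$ ($r = -5 + 0 = -5$)
$o{\left(u,C \right)} = 4$
$h{\left(O,Z \right)} = 15 O$
$\left(h{\left(-35,o{\left(-6,r \right)} \right)} - 2163\right) \left(-37732 + v{\left(-150,60 \right)}\right) = \left(15 \left(-35\right) - 2163\right) \left(-37732 + 60\right) = \left(-525 - 2163\right) \left(-37672\right) = \left(-2688\right) \left(-37672\right) = 101262336$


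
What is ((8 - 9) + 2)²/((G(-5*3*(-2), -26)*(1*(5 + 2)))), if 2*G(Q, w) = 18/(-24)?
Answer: -8/21 ≈ -0.38095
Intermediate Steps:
G(Q, w) = -3/8 (G(Q, w) = (18/(-24))/2 = (18*(-1/24))/2 = (½)*(-¾) = -3/8)
((8 - 9) + 2)²/((G(-5*3*(-2), -26)*(1*(5 + 2)))) = ((8 - 9) + 2)²/((-3*(5 + 2)/8)) = (-1 + 2)²/((-3*7/8)) = 1²/((-3/8*7)) = 1/(-21/8) = 1*(-8/21) = -8/21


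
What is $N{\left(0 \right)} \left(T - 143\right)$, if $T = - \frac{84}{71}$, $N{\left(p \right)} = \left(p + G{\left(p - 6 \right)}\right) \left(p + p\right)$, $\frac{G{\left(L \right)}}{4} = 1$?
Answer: $0$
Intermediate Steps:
$G{\left(L \right)} = 4$ ($G{\left(L \right)} = 4 \cdot 1 = 4$)
$N{\left(p \right)} = 2 p \left(4 + p\right)$ ($N{\left(p \right)} = \left(p + 4\right) \left(p + p\right) = \left(4 + p\right) 2 p = 2 p \left(4 + p\right)$)
$T = - \frac{84}{71}$ ($T = \left(-84\right) \frac{1}{71} = - \frac{84}{71} \approx -1.1831$)
$N{\left(0 \right)} \left(T - 143\right) = 2 \cdot 0 \left(4 + 0\right) \left(- \frac{84}{71} - 143\right) = 2 \cdot 0 \cdot 4 \left(- \frac{10237}{71}\right) = 0 \left(- \frac{10237}{71}\right) = 0$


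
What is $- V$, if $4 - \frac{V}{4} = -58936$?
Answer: $-235760$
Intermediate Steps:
$V = 235760$ ($V = 16 - -235744 = 16 + 235744 = 235760$)
$- V = \left(-1\right) 235760 = -235760$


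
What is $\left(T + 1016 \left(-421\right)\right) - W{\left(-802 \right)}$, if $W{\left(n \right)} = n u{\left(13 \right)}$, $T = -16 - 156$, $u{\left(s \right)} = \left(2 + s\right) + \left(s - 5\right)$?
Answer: $-409462$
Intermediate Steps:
$u{\left(s \right)} = -3 + 2 s$ ($u{\left(s \right)} = \left(2 + s\right) + \left(s - 5\right) = \left(2 + s\right) + \left(-5 + s\right) = -3 + 2 s$)
$T = -172$ ($T = -16 - 156 = -172$)
$W{\left(n \right)} = 23 n$ ($W{\left(n \right)} = n \left(-3 + 2 \cdot 13\right) = n \left(-3 + 26\right) = n 23 = 23 n$)
$\left(T + 1016 \left(-421\right)\right) - W{\left(-802 \right)} = \left(-172 + 1016 \left(-421\right)\right) - 23 \left(-802\right) = \left(-172 - 427736\right) - -18446 = -427908 + 18446 = -409462$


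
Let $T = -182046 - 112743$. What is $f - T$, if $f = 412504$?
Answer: $707293$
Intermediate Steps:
$T = -294789$ ($T = -182046 - 112743 = -294789$)
$f - T = 412504 - -294789 = 412504 + 294789 = 707293$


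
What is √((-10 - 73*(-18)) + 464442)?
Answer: √465746 ≈ 682.46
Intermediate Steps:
√((-10 - 73*(-18)) + 464442) = √((-10 + 1314) + 464442) = √(1304 + 464442) = √465746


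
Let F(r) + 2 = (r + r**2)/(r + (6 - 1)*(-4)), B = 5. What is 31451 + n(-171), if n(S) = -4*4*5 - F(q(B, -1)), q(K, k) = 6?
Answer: 31376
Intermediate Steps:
F(r) = -2 + (r + r**2)/(-20 + r) (F(r) = -2 + (r + r**2)/(r + (6 - 1)*(-4)) = -2 + (r + r**2)/(r + 5*(-4)) = -2 + (r + r**2)/(r - 20) = -2 + (r + r**2)/(-20 + r))
n(S) = -75 (n(S) = -4*4*5 - (40 + 6**2 - 1*6)/(-20 + 6) = -16*5 - (40 + 36 - 6)/(-14) = -80 - (-1)*70/14 = -80 - 1*(-5) = -80 + 5 = -75)
31451 + n(-171) = 31451 - 75 = 31376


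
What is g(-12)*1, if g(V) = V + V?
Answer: -24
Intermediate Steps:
g(V) = 2*V
g(-12)*1 = (2*(-12))*1 = -24*1 = -24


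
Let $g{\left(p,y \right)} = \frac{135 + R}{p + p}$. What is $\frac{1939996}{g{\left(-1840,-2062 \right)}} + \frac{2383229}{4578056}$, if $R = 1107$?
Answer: $- \frac{710512761874897}{123607512} \approx -5.7481 \cdot 10^{6}$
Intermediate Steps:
$g{\left(p,y \right)} = \frac{621}{p}$ ($g{\left(p,y \right)} = \frac{135 + 1107}{p + p} = \frac{1242}{2 p} = 1242 \frac{1}{2 p} = \frac{621}{p}$)
$\frac{1939996}{g{\left(-1840,-2062 \right)}} + \frac{2383229}{4578056} = \frac{1939996}{621 \frac{1}{-1840}} + \frac{2383229}{4578056} = \frac{1939996}{621 \left(- \frac{1}{1840}\right)} + 2383229 \cdot \frac{1}{4578056} = \frac{1939996}{- \frac{27}{80}} + \frac{2383229}{4578056} = 1939996 \left(- \frac{80}{27}\right) + \frac{2383229}{4578056} = - \frac{155199680}{27} + \frac{2383229}{4578056} = - \frac{710512761874897}{123607512}$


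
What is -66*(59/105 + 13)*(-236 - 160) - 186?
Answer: 12399378/35 ≈ 3.5427e+5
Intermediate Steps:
-66*(59/105 + 13)*(-236 - 160) - 186 = -66*(59*(1/105) + 13)*(-396) - 186 = -66*(59/105 + 13)*(-396) - 186 = -31328*(-396)/35 - 186 = -66*(-187968/35) - 186 = 12405888/35 - 186 = 12399378/35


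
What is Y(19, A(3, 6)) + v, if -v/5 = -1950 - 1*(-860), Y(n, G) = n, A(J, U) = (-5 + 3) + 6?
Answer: 5469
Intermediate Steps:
A(J, U) = 4 (A(J, U) = -2 + 6 = 4)
v = 5450 (v = -5*(-1950 - 1*(-860)) = -5*(-1950 + 860) = -5*(-1090) = 5450)
Y(19, A(3, 6)) + v = 19 + 5450 = 5469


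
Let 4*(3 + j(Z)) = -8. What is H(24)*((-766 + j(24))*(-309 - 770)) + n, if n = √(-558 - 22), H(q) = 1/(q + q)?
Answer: 277303/16 + 2*I*√145 ≈ 17331.0 + 24.083*I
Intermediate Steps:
j(Z) = -5 (j(Z) = -3 + (¼)*(-8) = -3 - 2 = -5)
H(q) = 1/(2*q)
n = 2*I*√145 (n = √(-580) = 2*I*√145 ≈ 24.083*I)
H(24)*((-766 + j(24))*(-309 - 770)) + n = ((½)/24)*((-766 - 5)*(-309 - 770)) + 2*I*√145 = ((½)*(1/24))*(-771*(-1079)) + 2*I*√145 = (1/48)*831909 + 2*I*√145 = 277303/16 + 2*I*√145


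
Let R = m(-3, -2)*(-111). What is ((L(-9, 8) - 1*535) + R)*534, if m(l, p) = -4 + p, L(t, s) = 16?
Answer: 78498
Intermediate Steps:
R = 666 (R = (-4 - 2)*(-111) = -6*(-111) = 666)
((L(-9, 8) - 1*535) + R)*534 = ((16 - 1*535) + 666)*534 = ((16 - 535) + 666)*534 = (-519 + 666)*534 = 147*534 = 78498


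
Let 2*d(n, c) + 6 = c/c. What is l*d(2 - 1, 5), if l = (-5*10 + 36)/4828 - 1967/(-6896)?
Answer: -11750165/16646944 ≈ -0.70584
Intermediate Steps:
d(n, c) = -5/2 (d(n, c) = -3 + (c/c)/2 = -3 + (½)*1 = -3 + ½ = -5/2)
l = 2350033/8323472 (l = (-50 + 36)*(1/4828) - 1967*(-1/6896) = -14*1/4828 + 1967/6896 = -7/2414 + 1967/6896 = 2350033/8323472 ≈ 0.28234)
l*d(2 - 1, 5) = (2350033/8323472)*(-5/2) = -11750165/16646944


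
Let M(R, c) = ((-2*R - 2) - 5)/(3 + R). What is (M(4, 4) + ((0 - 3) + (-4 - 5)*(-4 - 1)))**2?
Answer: 77841/49 ≈ 1588.6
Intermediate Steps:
M(R, c) = (-7 - 2*R)/(3 + R) (M(R, c) = ((-2 - 2*R) - 5)/(3 + R) = (-7 - 2*R)/(3 + R))
(M(4, 4) + ((0 - 3) + (-4 - 5)*(-4 - 1)))**2 = ((-7 - 2*4)/(3 + 4) + ((0 - 3) + (-4 - 5)*(-4 - 1)))**2 = ((-7 - 8)/7 + (-3 - 9*(-5)))**2 = ((1/7)*(-15) + (-3 + 45))**2 = (-15/7 + 42)**2 = (279/7)**2 = 77841/49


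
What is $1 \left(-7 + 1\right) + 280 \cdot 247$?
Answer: $69154$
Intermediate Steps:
$1 \left(-7 + 1\right) + 280 \cdot 247 = 1 \left(-6\right) + 69160 = -6 + 69160 = 69154$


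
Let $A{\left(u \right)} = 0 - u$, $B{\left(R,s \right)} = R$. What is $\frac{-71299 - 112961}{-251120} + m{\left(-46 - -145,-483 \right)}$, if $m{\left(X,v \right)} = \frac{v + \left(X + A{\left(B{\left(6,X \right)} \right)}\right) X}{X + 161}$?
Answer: $\frac{27983481}{816140} \approx 34.288$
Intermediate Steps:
$A{\left(u \right)} = - u$
$m{\left(X,v \right)} = \frac{v + X \left(-6 + X\right)}{161 + X}$ ($m{\left(X,v \right)} = \frac{v + \left(X - 6\right) X}{X + 161} = \frac{v + \left(X - 6\right) X}{161 + X} = \frac{v + \left(-6 + X\right) X}{161 + X} = \frac{v + X \left(-6 + X\right)}{161 + X}$)
$\frac{-71299 - 112961}{-251120} + m{\left(-46 - -145,-483 \right)} = \frac{-71299 - 112961}{-251120} + \frac{-483 + \left(-46 - -145\right)^{2} - 6 \left(-46 - -145\right)}{161 - -99} = \left(-71299 - 112961\right) \left(- \frac{1}{251120}\right) + \frac{-483 + \left(-46 + 145\right)^{2} - 6 \left(-46 + 145\right)}{161 + \left(-46 + 145\right)} = \left(-184260\right) \left(- \frac{1}{251120}\right) + \frac{-483 + 99^{2} - 594}{161 + 99} = \frac{9213}{12556} + \frac{-483 + 9801 - 594}{260} = \frac{9213}{12556} + \frac{1}{260} \cdot 8724 = \frac{9213}{12556} + \frac{2181}{65} = \frac{27983481}{816140}$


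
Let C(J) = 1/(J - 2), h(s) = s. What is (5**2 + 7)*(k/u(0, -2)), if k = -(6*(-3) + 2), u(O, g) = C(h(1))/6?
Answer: -3072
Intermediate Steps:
C(J) = 1/(-2 + J)
u(O, g) = -1/6 (u(O, g) = 1/((-2 + 1)*6) = (1/6)/(-1) = -1*1/6 = -1/6)
k = 16 (k = -(-18 + 2) = -1*(-16) = 16)
(5**2 + 7)*(k/u(0, -2)) = (5**2 + 7)*(16/(-1/6)) = (25 + 7)*(16*(-6)) = 32*(-96) = -3072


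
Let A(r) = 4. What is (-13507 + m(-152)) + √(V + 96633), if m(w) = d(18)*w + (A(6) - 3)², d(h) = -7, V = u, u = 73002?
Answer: -12442 + √169635 ≈ -12030.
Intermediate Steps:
V = 73002
m(w) = 1 - 7*w (m(w) = -7*w + (4 - 3)² = -7*w + 1² = -7*w + 1 = 1 - 7*w)
(-13507 + m(-152)) + √(V + 96633) = (-13507 + (1 - 7*(-152))) + √(73002 + 96633) = (-13507 + (1 + 1064)) + √169635 = (-13507 + 1065) + √169635 = -12442 + √169635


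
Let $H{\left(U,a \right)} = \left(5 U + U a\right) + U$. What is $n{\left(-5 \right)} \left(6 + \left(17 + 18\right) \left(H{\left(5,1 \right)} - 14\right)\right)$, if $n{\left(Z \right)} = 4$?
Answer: $2964$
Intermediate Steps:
$H{\left(U,a \right)} = 6 U + U a$
$n{\left(-5 \right)} \left(6 + \left(17 + 18\right) \left(H{\left(5,1 \right)} - 14\right)\right) = 4 \left(6 + \left(17 + 18\right) \left(5 \left(6 + 1\right) - 14\right)\right) = 4 \left(6 + 35 \left(5 \cdot 7 - 14\right)\right) = 4 \left(6 + 35 \left(35 - 14\right)\right) = 4 \left(6 + 35 \cdot 21\right) = 4 \left(6 + 735\right) = 4 \cdot 741 = 2964$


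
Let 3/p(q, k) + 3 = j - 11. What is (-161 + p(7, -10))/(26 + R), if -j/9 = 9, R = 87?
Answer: -15298/10735 ≈ -1.4251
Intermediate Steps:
j = -81 (j = -9*9 = -81)
p(q, k) = -3/95 (p(q, k) = 3/(-3 + (-81 - 11)) = 3/(-3 - 92) = 3/(-95) = 3*(-1/95) = -3/95)
(-161 + p(7, -10))/(26 + R) = (-161 - 3/95)/(26 + 87) = -15298/95/113 = -15298/95*1/113 = -15298/10735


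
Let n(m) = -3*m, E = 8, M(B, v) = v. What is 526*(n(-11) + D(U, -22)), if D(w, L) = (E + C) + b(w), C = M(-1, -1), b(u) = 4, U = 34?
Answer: 23144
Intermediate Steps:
C = -1
D(w, L) = 11 (D(w, L) = (8 - 1) + 4 = 7 + 4 = 11)
526*(n(-11) + D(U, -22)) = 526*(-3*(-11) + 11) = 526*(33 + 11) = 526*44 = 23144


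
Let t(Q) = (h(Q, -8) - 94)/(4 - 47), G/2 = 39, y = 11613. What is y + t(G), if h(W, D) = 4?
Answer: 499449/43 ≈ 11615.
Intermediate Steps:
G = 78 (G = 2*39 = 78)
t(Q) = 90/43 (t(Q) = (4 - 94)/(4 - 47) = -90/(-43) = -90*(-1/43) = 90/43)
y + t(G) = 11613 + 90/43 = 499449/43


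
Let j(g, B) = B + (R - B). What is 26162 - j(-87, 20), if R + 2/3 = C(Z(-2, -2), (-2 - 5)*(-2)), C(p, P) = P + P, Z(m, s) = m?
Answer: 78404/3 ≈ 26135.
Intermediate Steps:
C(p, P) = 2*P
R = 82/3 (R = -2/3 + 2*((-2 - 5)*(-2)) = -2/3 + 2*(-7*(-2)) = -2/3 + 2*14 = -2/3 + 28 = 82/3 ≈ 27.333)
j(g, B) = 82/3 (j(g, B) = B + (82/3 - B) = 82/3)
26162 - j(-87, 20) = 26162 - 1*82/3 = 26162 - 82/3 = 78404/3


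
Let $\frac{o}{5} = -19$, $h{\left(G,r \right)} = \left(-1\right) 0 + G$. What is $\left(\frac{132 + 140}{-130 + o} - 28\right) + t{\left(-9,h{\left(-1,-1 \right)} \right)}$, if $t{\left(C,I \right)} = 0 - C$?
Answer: $- \frac{4547}{225} \approx -20.209$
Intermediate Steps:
$h{\left(G,r \right)} = G$ ($h{\left(G,r \right)} = 0 + G = G$)
$o = -95$ ($o = 5 \left(-19\right) = -95$)
$t{\left(C,I \right)} = - C$
$\left(\frac{132 + 140}{-130 + o} - 28\right) + t{\left(-9,h{\left(-1,-1 \right)} \right)} = \left(\frac{132 + 140}{-130 - 95} - 28\right) - -9 = \left(\frac{272}{-225} - 28\right) + 9 = \left(272 \left(- \frac{1}{225}\right) - 28\right) + 9 = \left(- \frac{272}{225} - 28\right) + 9 = - \frac{6572}{225} + 9 = - \frac{4547}{225}$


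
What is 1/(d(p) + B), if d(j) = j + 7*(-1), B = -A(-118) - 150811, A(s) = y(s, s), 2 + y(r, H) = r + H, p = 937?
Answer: -1/149643 ≈ -6.6826e-6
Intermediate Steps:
y(r, H) = -2 + H + r (y(r, H) = -2 + (r + H) = -2 + (H + r) = -2 + H + r)
A(s) = -2 + 2*s (A(s) = -2 + s + s = -2 + 2*s)
B = -150573 (B = -(-2 + 2*(-118)) - 150811 = -(-2 - 236) - 150811 = -1*(-238) - 150811 = 238 - 150811 = -150573)
d(j) = -7 + j (d(j) = j - 7 = -7 + j)
1/(d(p) + B) = 1/((-7 + 937) - 150573) = 1/(930 - 150573) = 1/(-149643) = -1/149643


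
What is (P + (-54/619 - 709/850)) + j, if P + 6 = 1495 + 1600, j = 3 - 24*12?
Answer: 1474839829/526150 ≈ 2803.1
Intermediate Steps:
j = -285 (j = 3 - 288 = -285)
P = 3089 (P = -6 + (1495 + 1600) = -6 + 3095 = 3089)
(P + (-54/619 - 709/850)) + j = (3089 + (-54/619 - 709/850)) - 285 = (3089 - 484771/526150) - 285 = 1624792579/526150 - 285 = 1474839829/526150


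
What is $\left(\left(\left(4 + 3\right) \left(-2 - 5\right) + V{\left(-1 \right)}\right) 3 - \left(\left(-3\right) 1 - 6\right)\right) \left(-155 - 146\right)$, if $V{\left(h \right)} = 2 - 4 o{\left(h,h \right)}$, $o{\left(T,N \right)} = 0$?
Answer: $39732$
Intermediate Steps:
$V{\left(h \right)} = 2$ ($V{\left(h \right)} = 2 - 0 = 2 + 0 = 2$)
$\left(\left(\left(4 + 3\right) \left(-2 - 5\right) + V{\left(-1 \right)}\right) 3 - \left(\left(-3\right) 1 - 6\right)\right) \left(-155 - 146\right) = \left(\left(\left(4 + 3\right) \left(-2 - 5\right) + 2\right) 3 - \left(\left(-3\right) 1 - 6\right)\right) \left(-155 - 146\right) = \left(\left(7 \left(-7\right) + 2\right) 3 - \left(-3 - 6\right)\right) \left(-301\right) = \left(\left(-49 + 2\right) 3 - -9\right) \left(-301\right) = \left(\left(-47\right) 3 + 9\right) \left(-301\right) = \left(-141 + 9\right) \left(-301\right) = \left(-132\right) \left(-301\right) = 39732$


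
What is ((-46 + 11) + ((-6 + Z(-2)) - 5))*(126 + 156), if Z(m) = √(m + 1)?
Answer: -12972 + 282*I ≈ -12972.0 + 282.0*I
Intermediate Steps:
Z(m) = √(1 + m)
((-46 + 11) + ((-6 + Z(-2)) - 5))*(126 + 156) = ((-46 + 11) + ((-6 + √(1 - 2)) - 5))*(126 + 156) = (-35 + ((-6 + √(-1)) - 5))*282 = (-35 + ((-6 + I) - 5))*282 = (-35 + (-11 + I))*282 = (-46 + I)*282 = -12972 + 282*I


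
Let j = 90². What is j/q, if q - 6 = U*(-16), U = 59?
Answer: -4050/469 ≈ -8.6354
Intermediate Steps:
j = 8100
q = -938 (q = 6 + 59*(-16) = 6 - 944 = -938)
j/q = 8100/(-938) = 8100*(-1/938) = -4050/469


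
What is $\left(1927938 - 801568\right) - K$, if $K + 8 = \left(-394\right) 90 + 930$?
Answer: $1160908$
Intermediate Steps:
$K = -34538$ ($K = -8 + \left(\left(-394\right) 90 + 930\right) = -8 + \left(-35460 + 930\right) = -8 - 34530 = -34538$)
$\left(1927938 - 801568\right) - K = \left(1927938 - 801568\right) - -34538 = 1126370 + 34538 = 1160908$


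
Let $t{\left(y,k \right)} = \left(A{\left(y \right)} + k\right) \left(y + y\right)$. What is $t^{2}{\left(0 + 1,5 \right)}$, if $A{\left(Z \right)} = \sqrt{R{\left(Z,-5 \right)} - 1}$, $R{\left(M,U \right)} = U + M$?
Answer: $80 + 40 i \sqrt{5} \approx 80.0 + 89.443 i$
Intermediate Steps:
$R{\left(M,U \right)} = M + U$
$A{\left(Z \right)} = \sqrt{-6 + Z}$ ($A{\left(Z \right)} = \sqrt{\left(Z - 5\right) - 1} = \sqrt{\left(-5 + Z\right) - 1} = \sqrt{-6 + Z}$)
$t{\left(y,k \right)} = 2 y \left(k + \sqrt{-6 + y}\right)$ ($t{\left(y,k \right)} = \left(\sqrt{-6 + y} + k\right) \left(y + y\right) = \left(k + \sqrt{-6 + y}\right) 2 y = 2 y \left(k + \sqrt{-6 + y}\right)$)
$t^{2}{\left(0 + 1,5 \right)} = \left(2 \left(0 + 1\right) \left(5 + \sqrt{-6 + \left(0 + 1\right)}\right)\right)^{2} = \left(2 \cdot 1 \left(5 + \sqrt{-6 + 1}\right)\right)^{2} = \left(2 \cdot 1 \left(5 + \sqrt{-5}\right)\right)^{2} = \left(2 \cdot 1 \left(5 + i \sqrt{5}\right)\right)^{2} = \left(10 + 2 i \sqrt{5}\right)^{2}$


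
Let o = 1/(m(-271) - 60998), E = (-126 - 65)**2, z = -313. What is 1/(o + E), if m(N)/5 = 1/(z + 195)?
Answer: 7197769/262581810771 ≈ 2.7412e-5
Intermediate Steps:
m(N) = -5/118 (m(N) = 5/(-313 + 195) = 5/(-118) = 5*(-1/118) = -5/118)
E = 36481 (E = (-191)**2 = 36481)
o = -118/7197769 (o = 1/(-5/118 - 60998) = 1/(-7197769/118) = -118/7197769 ≈ -1.6394e-5)
1/(o + E) = 1/(-118/7197769 + 36481) = 1/(262581810771/7197769) = 7197769/262581810771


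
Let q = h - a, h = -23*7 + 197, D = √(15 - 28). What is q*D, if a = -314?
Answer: 350*I*√13 ≈ 1261.9*I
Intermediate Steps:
D = I*√13 (D = √(-13) = I*√13 ≈ 3.6056*I)
h = 36 (h = -161 + 197 = 36)
q = 350 (q = 36 - 1*(-314) = 36 + 314 = 350)
q*D = 350*(I*√13) = 350*I*√13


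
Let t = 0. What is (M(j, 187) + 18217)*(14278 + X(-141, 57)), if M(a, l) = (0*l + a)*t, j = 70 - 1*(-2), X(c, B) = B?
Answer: 261140695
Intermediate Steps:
j = 72 (j = 70 + 2 = 72)
M(a, l) = 0 (M(a, l) = (0*l + a)*0 = (0 + a)*0 = a*0 = 0)
(M(j, 187) + 18217)*(14278 + X(-141, 57)) = (0 + 18217)*(14278 + 57) = 18217*14335 = 261140695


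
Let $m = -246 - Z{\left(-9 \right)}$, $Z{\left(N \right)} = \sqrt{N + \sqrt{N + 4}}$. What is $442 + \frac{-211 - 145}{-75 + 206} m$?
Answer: $\frac{145478}{131} + \frac{356 \sqrt{-9 + i \sqrt{5}}}{131} \approx 1111.5 + 8.2144 i$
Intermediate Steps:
$Z{\left(N \right)} = \sqrt{N + \sqrt{4 + N}}$
$m = -246 - \sqrt{-9 + i \sqrt{5}}$ ($m = -246 - \sqrt{-9 + \sqrt{4 - 9}} = -246 - \sqrt{-9 + \sqrt{-5}} = -246 - \sqrt{-9 + i \sqrt{5}} \approx -246.37 - 3.0227 i$)
$442 + \frac{-211 - 145}{-75 + 206} m = 442 + \frac{-211 - 145}{-75 + 206} \left(-246 - \sqrt{-9 + i \sqrt{5}}\right) = 442 + - \frac{356}{131} \left(-246 - \sqrt{-9 + i \sqrt{5}}\right) = 442 + \left(-356\right) \frac{1}{131} \left(-246 - \sqrt{-9 + i \sqrt{5}}\right) = 442 - \frac{356 \left(-246 - \sqrt{-9 + i \sqrt{5}}\right)}{131} = 442 + \left(\frac{87576}{131} + \frac{356 \sqrt{-9 + i \sqrt{5}}}{131}\right) = \frac{145478}{131} + \frac{356 \sqrt{-9 + i \sqrt{5}}}{131}$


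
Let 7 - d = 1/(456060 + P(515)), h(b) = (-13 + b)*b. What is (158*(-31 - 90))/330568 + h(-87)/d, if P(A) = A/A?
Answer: 109295314103111/87942823164 ≈ 1242.8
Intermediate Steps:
P(A) = 1
h(b) = b*(-13 + b)
d = 3192426/456061 (d = 7 - 1/(456060 + 1) = 7 - 1/456061 = 3192426/456061 ≈ 7.0000)
(158*(-31 - 90))/330568 + h(-87)/d = (158*(-31 - 90))/330568 + (-87*(-13 - 87))/(3192426/456061) = (158*(-121))*(1/330568) - 87*(-100)*(456061/3192426) = -19118*1/330568 + 8700*(456061/3192426) = -9559/165284 + 661288450/532071 = 109295314103111/87942823164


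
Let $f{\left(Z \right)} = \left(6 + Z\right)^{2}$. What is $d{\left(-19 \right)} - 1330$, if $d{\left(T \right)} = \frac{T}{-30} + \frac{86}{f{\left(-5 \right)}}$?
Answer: $- \frac{37301}{30} \approx -1243.4$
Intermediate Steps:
$d{\left(T \right)} = 86 - \frac{T}{30}$ ($d{\left(T \right)} = \frac{T}{-30} + \frac{86}{\left(6 - 5\right)^{2}} = T \left(- \frac{1}{30}\right) + \frac{86}{1^{2}} = - \frac{T}{30} + \frac{86}{1} = - \frac{T}{30} + 86 \cdot 1 = - \frac{T}{30} + 86 = 86 - \frac{T}{30}$)
$d{\left(-19 \right)} - 1330 = \left(86 - - \frac{19}{30}\right) - 1330 = \left(86 + \frac{19}{30}\right) - 1330 = \frac{2599}{30} - 1330 = - \frac{37301}{30}$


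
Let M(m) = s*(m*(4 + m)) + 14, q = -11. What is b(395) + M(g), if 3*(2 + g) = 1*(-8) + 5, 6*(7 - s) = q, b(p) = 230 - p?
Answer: -355/2 ≈ -177.50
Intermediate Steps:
s = 53/6 (s = 7 - ⅙*(-11) = 7 + 11/6 = 53/6 ≈ 8.8333)
g = -3 (g = -2 + (1*(-8) + 5)/3 = -2 + (-8 + 5)/3 = -2 + (⅓)*(-3) = -2 - 1 = -3)
M(m) = 14 + 53*m*(4 + m)/6 (M(m) = 53*(m*(4 + m))/6 + 14 = 53*m*(4 + m)/6 + 14 = 14 + 53*m*(4 + m)/6)
b(395) + M(g) = (230 - 1*395) + (14 + (53/6)*(-3)² + (106/3)*(-3)) = (230 - 395) + (14 + (53/6)*9 - 106) = -165 + (14 + 159/2 - 106) = -165 - 25/2 = -355/2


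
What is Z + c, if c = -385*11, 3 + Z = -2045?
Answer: -6283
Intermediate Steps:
Z = -2048 (Z = -3 - 2045 = -2048)
c = -4235
Z + c = -2048 - 4235 = -6283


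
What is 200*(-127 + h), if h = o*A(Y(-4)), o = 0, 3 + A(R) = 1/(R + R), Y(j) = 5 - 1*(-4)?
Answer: -25400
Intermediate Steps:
Y(j) = 9 (Y(j) = 5 + 4 = 9)
A(R) = -3 + 1/(2*R) (A(R) = -3 + 1/(R + R) = -3 + 1/(2*R))
h = 0 (h = 0*(-3 + (½)/9) = 0*(-3 + (½)*(⅑)) = 0*(-3 + 1/18) = 0*(-53/18) = 0)
200*(-127 + h) = 200*(-127 + 0) = 200*(-127) = -25400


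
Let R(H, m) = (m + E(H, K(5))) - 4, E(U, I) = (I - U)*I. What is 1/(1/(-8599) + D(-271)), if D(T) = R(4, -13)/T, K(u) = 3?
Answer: 2330329/171709 ≈ 13.571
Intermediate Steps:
E(U, I) = I*(I - U)
R(H, m) = 5 + m - 3*H (R(H, m) = (m + 3*(3 - H)) - 4 = (m + (9 - 3*H)) - 4 = (9 + m - 3*H) - 4 = 5 + m - 3*H)
D(T) = -20/T (D(T) = (5 - 13 - 3*4)/T = (5 - 13 - 12)/T = -20/T)
1/(1/(-8599) + D(-271)) = 1/(1/(-8599) - 20/(-271)) = 1/(-1/8599 - 20*(-1/271)) = 1/(-1/8599 + 20/271) = 1/(171709/2330329) = 2330329/171709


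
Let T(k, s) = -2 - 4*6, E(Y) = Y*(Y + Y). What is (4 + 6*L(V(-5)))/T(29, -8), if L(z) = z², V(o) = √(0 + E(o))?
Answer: -152/13 ≈ -11.692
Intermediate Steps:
E(Y) = 2*Y² (E(Y) = Y*(2*Y) = 2*Y²)
V(o) = √2*√(o²) (V(o) = √(0 + 2*o²) = √(2*o²) = √2*√(o²))
T(k, s) = -26 (T(k, s) = -2 - 24 = -26)
(4 + 6*L(V(-5)))/T(29, -8) = (4 + 6*(√2*√((-5)²))²)/(-26) = (4 + 6*(√2*√25)²)*(-1/26) = (4 + 6*(√2*5)²)*(-1/26) = (4 + 6*(5*√2)²)*(-1/26) = (4 + 6*50)*(-1/26) = (4 + 300)*(-1/26) = 304*(-1/26) = -152/13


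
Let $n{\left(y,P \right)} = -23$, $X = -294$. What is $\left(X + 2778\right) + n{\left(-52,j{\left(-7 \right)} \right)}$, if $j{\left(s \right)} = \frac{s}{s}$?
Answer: $2461$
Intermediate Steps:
$j{\left(s \right)} = 1$
$\left(X + 2778\right) + n{\left(-52,j{\left(-7 \right)} \right)} = \left(-294 + 2778\right) - 23 = 2484 - 23 = 2461$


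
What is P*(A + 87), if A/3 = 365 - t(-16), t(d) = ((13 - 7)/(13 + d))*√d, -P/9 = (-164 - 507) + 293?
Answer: 4021164 + 81648*I ≈ 4.0212e+6 + 81648.0*I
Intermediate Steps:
P = 3402 (P = -9*((-164 - 507) + 293) = -9*(-671 + 293) = -9*(-378) = 3402)
t(d) = 6*√d/(13 + d) (t(d) = (6/(13 + d))*√d = 6*√d/(13 + d))
A = 1095 + 24*I (A = 3*(365 - 6*√(-16)/(13 - 16)) = 3*(365 - 6*4*I/(-3)) = 3*(365 - 6*4*I*(-1)/3) = 3*(365 - (-8)*I) = 3*(365 + 8*I) = 1095 + 24*I ≈ 1095.0 + 24.0*I)
P*(A + 87) = 3402*((1095 + 24*I) + 87) = 3402*(1182 + 24*I) = 4021164 + 81648*I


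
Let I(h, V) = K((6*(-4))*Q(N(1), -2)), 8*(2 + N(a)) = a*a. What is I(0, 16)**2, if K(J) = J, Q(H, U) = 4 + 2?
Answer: 20736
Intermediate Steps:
N(a) = -2 + a**2/8 (N(a) = -2 + (a*a)/8 = -2 + a**2/8)
Q(H, U) = 6
I(h, V) = -144 (I(h, V) = (6*(-4))*6 = -24*6 = -144)
I(0, 16)**2 = (-144)**2 = 20736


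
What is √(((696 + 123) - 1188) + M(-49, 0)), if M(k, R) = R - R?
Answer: 3*I*√41 ≈ 19.209*I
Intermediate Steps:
M(k, R) = 0
√(((696 + 123) - 1188) + M(-49, 0)) = √(((696 + 123) - 1188) + 0) = √((819 - 1188) + 0) = √(-369 + 0) = √(-369) = 3*I*√41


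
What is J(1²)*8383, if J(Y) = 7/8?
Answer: 58681/8 ≈ 7335.1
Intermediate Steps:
J(Y) = 7/8 (J(Y) = 7*(⅛) = 7/8)
J(1²)*8383 = (7/8)*8383 = 58681/8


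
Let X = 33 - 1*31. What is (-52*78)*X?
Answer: -8112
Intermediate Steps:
X = 2 (X = 33 - 31 = 2)
(-52*78)*X = -52*78*2 = -4056*2 = -8112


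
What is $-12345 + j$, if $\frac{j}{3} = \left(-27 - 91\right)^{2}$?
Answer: $29427$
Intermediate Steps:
$j = 41772$ ($j = 3 \left(-27 - 91\right)^{2} = 3 \left(-118\right)^{2} = 3 \cdot 13924 = 41772$)
$-12345 + j = -12345 + 41772 = 29427$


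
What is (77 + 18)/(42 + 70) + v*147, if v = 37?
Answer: 609263/112 ≈ 5439.9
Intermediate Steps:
(77 + 18)/(42 + 70) + v*147 = (77 + 18)/(42 + 70) + 37*147 = 95/112 + 5439 = 609263/112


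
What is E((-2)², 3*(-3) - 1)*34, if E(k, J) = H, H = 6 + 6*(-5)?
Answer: -816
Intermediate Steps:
H = -24 (H = 6 - 30 = -24)
E(k, J) = -24
E((-2)², 3*(-3) - 1)*34 = -24*34 = -816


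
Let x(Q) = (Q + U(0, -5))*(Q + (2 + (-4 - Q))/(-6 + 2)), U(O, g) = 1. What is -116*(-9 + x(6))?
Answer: -5452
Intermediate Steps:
x(Q) = (1 + Q)*(½ + 5*Q/4) (x(Q) = (Q + 1)*(Q + (2 + (-4 - Q))/(-6 + 2)) = (1 + Q)*(Q + (-2 - Q)/(-4)) = (1 + Q)*(Q + (-2 - Q)*(-¼)) = (1 + Q)*(Q + (½ + Q/4)) = (1 + Q)*(½ + 5*Q/4))
-116*(-9 + x(6)) = -116*(-9 + (½ + (5/4)*6² + (7/4)*6)) = -116*(-9 + (½ + (5/4)*36 + 21/2)) = -116*(-9 + (½ + 45 + 21/2)) = -116*(-9 + 56) = -116*47 = -5452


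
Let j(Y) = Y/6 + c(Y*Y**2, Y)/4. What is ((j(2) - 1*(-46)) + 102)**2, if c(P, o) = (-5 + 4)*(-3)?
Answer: 3200521/144 ≈ 22226.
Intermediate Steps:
c(P, o) = 3 (c(P, o) = -1*(-3) = 3)
j(Y) = 3/4 + Y/6 (j(Y) = Y/6 + 3/4 = 3/4 + Y/6)
((j(2) - 1*(-46)) + 102)**2 = (((3/4 + (1/6)*2) - 1*(-46)) + 102)**2 = (((3/4 + 1/3) + 46) + 102)**2 = ((13/12 + 46) + 102)**2 = (565/12 + 102)**2 = (1789/12)**2 = 3200521/144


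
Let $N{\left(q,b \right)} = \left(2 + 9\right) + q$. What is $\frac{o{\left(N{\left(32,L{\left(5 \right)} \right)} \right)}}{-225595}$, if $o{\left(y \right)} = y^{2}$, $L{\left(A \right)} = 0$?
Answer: $- \frac{1849}{225595} \approx -0.0081961$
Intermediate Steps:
$N{\left(q,b \right)} = 11 + q$
$\frac{o{\left(N{\left(32,L{\left(5 \right)} \right)} \right)}}{-225595} = \frac{\left(11 + 32\right)^{2}}{-225595} = 43^{2} \left(- \frac{1}{225595}\right) = 1849 \left(- \frac{1}{225595}\right) = - \frac{1849}{225595}$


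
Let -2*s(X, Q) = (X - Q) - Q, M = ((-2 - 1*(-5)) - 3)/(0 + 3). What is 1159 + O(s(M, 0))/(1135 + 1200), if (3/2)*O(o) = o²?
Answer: 1159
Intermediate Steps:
M = 0 (M = ((-2 + 5) - 3)/3 = (3 - 3)*(⅓) = 0*(⅓) = 0)
s(X, Q) = Q - X/2 (s(X, Q) = -((X - Q) - Q)/2 = -(X - 2*Q)/2 = Q - X/2)
O(o) = 2*o²/3
1159 + O(s(M, 0))/(1135 + 1200) = 1159 + (2*(0 - ½*0)²/3)/(1135 + 1200) = 1159 + (2*(0 + 0)²/3)/2335 = 1159 + ((⅔)*0²)*(1/2335) = 1159 + ((⅔)*0)*(1/2335) = 1159 + 0*(1/2335) = 1159 + 0 = 1159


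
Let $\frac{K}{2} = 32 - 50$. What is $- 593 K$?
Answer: $21348$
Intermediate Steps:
$K = -36$ ($K = 2 \left(32 - 50\right) = 2 \left(-18\right) = -36$)
$- 593 K = \left(-593\right) \left(-36\right) = 21348$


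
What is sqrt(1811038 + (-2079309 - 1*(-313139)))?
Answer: 2*sqrt(11217) ≈ 211.82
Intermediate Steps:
sqrt(1811038 + (-2079309 - 1*(-313139))) = sqrt(1811038 + (-2079309 + 313139)) = sqrt(1811038 - 1766170) = sqrt(44868) = 2*sqrt(11217)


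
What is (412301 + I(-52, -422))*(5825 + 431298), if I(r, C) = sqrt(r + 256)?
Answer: 180226250023 + 874246*sqrt(51) ≈ 1.8023e+11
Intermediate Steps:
I(r, C) = sqrt(256 + r)
(412301 + I(-52, -422))*(5825 + 431298) = (412301 + sqrt(256 - 52))*(5825 + 431298) = (412301 + sqrt(204))*437123 = (412301 + 2*sqrt(51))*437123 = 180226250023 + 874246*sqrt(51)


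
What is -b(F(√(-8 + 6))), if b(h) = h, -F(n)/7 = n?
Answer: 7*I*√2 ≈ 9.8995*I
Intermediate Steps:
F(n) = -7*n
-b(F(√(-8 + 6))) = -(-7)*√(-8 + 6) = -(-7)*√(-2) = -(-7)*I*√2 = 7*I*√2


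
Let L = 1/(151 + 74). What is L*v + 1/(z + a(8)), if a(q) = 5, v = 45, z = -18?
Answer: 8/65 ≈ 0.12308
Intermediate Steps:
L = 1/225 ≈ 0.0044444
L*v + 1/(z + a(8)) = (1/225)*45 + 1/(-18 + 5) = ⅕ + 1/(-13) = ⅕ - 1/13 = 8/65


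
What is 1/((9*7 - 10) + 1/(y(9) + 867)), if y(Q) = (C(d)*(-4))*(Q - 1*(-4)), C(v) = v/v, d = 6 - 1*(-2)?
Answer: 815/43196 ≈ 0.018867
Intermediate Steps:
d = 8 (d = 6 + 2 = 8)
C(v) = 1
y(Q) = -16 - 4*Q (y(Q) = (1*(-4))*(Q - 1*(-4)) = -4*(Q + 4) = -4*(4 + Q) = -16 - 4*Q)
1/((9*7 - 10) + 1/(y(9) + 867)) = 1/((9*7 - 10) + 1/((-16 - 4*9) + 867)) = 1/((63 - 10) + 1/((-16 - 36) + 867)) = 1/(53 + 1/(-52 + 867)) = 1/(53 + 1/815) = 1/(43196/815) = 815/43196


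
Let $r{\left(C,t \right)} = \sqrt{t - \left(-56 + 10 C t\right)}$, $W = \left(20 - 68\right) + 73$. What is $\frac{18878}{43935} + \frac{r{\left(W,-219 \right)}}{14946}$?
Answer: $\frac{18878}{43935} + \frac{13 \sqrt{323}}{14946} \approx 0.44531$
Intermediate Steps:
$W = 25$ ($W = -48 + 73 = 25$)
$r{\left(C,t \right)} = \sqrt{56 + t - 10 C t}$ ($r{\left(C,t \right)} = \sqrt{t - \left(-56 + 10 C t\right)} = \sqrt{56 + t - 10 C t}$)
$\frac{18878}{43935} + \frac{r{\left(W,-219 \right)}}{14946} = \frac{18878}{43935} + \frac{\sqrt{56 - 219 - 250 \left(-219\right)}}{14946} = 18878 \cdot \frac{1}{43935} + \sqrt{56 - 219 + 54750} \cdot \frac{1}{14946} = \frac{18878}{43935} + \sqrt{54587} \cdot \frac{1}{14946} = \frac{18878}{43935} + 13 \sqrt{323} \cdot \frac{1}{14946} = \frac{18878}{43935} + \frac{13 \sqrt{323}}{14946}$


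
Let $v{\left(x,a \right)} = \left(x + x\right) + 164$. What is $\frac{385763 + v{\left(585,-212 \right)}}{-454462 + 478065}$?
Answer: $\frac{387097}{23603} \approx 16.4$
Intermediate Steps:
$v{\left(x,a \right)} = 164 + 2 x$ ($v{\left(x,a \right)} = 2 x + 164 = 164 + 2 x$)
$\frac{385763 + v{\left(585,-212 \right)}}{-454462 + 478065} = \frac{385763 + \left(164 + 2 \cdot 585\right)}{-454462 + 478065} = \frac{385763 + \left(164 + 1170\right)}{23603} = \left(385763 + 1334\right) \frac{1}{23603} = 387097 \cdot \frac{1}{23603} = \frac{387097}{23603}$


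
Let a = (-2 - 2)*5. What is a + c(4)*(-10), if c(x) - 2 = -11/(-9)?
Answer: -470/9 ≈ -52.222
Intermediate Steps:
c(x) = 29/9 (c(x) = 2 - 11/(-9) = 2 - 11*(-⅑) = 2 + 11/9 = 29/9)
a = -20 (a = -4*5 = -20)
a + c(4)*(-10) = -20 + (29/9)*(-10) = -20 - 290/9 = -470/9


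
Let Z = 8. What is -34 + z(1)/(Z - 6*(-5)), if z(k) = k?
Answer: -1291/38 ≈ -33.974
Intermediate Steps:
-34 + z(1)/(Z - 6*(-5)) = -34 + 1/(8 - 6*(-5)) = -34 + 1/(8 + 30) = -34 + 1/38 = -1291/38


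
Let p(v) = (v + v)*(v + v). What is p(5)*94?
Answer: 9400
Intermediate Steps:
p(v) = 4*v**2 (p(v) = (2*v)*(2*v) = 4*v**2)
p(5)*94 = (4*5**2)*94 = (4*25)*94 = 100*94 = 9400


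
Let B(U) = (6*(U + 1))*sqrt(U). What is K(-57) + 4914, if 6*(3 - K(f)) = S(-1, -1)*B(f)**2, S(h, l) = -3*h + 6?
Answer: 9657525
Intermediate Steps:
S(h, l) = 6 - 3*h
B(U) = sqrt(U)*(6 + 6*U) (B(U) = (6*(1 + U))*sqrt(U) = (6 + 6*U)*sqrt(U) = sqrt(U)*(6 + 6*U))
K(f) = 3 - 54*f*(1 + f)**2 (K(f) = 3 - (6 - 3*(-1))*(6*sqrt(f)*(1 + f))**2/6 = 3 - (6 + 3)*36*f*(1 + f)**2/6 = 3 - 3*36*f*(1 + f)**2/2 = 3 - 54*f*(1 + f)**2)
K(-57) + 4914 = (3 - 54*(-57)*(1 - 57)**2) + 4914 = (3 - 54*(-57)*(-56)**2) + 4914 = (3 - 54*(-57)*3136) + 4914 = (3 + 9652608) + 4914 = 9652611 + 4914 = 9657525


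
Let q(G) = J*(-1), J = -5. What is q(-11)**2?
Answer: 25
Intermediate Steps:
q(G) = 5 (q(G) = -5*(-1) = 5)
q(-11)**2 = 5**2 = 25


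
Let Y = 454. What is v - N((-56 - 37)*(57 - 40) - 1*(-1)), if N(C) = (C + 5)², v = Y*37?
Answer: -2463827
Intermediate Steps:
v = 16798 (v = 454*37 = 16798)
N(C) = (5 + C)²
v - N((-56 - 37)*(57 - 40) - 1*(-1)) = 16798 - (5 + ((-56 - 37)*(57 - 40) - 1*(-1)))² = 16798 - (5 + (-93*17 + 1))² = 16798 - (5 + (-1581 + 1))² = 16798 - (5 - 1580)² = 16798 - 1*(-1575)² = 16798 - 1*2480625 = 16798 - 2480625 = -2463827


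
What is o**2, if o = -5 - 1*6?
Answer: 121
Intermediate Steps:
o = -11 (o = -5 - 6 = -11)
o**2 = (-11)**2 = 121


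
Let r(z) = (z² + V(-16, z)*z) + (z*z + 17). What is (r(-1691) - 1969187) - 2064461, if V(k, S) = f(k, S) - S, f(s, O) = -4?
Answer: -1167386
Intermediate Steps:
V(k, S) = -4 - S
r(z) = 17 + 2*z² + z*(-4 - z) (r(z) = (z² + (-4 - z)*z) + (z*z + 17) = (z² + z*(-4 - z)) + (z² + 17) = (z² + z*(-4 - z)) + (17 + z²) = 17 + 2*z² + z*(-4 - z))
(r(-1691) - 1969187) - 2064461 = ((17 + (-1691)² - 4*(-1691)) - 1969187) - 2064461 = ((17 + 2859481 + 6764) - 1969187) - 2064461 = (2866262 - 1969187) - 2064461 = 897075 - 2064461 = -1167386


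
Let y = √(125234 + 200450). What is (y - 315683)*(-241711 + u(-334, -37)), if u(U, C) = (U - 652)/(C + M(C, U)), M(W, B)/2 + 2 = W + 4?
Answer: 8164222473153/107 - 51724182*√81421/107 ≈ 7.6163e+10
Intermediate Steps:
M(W, B) = 4 + 2*W (M(W, B) = -4 + 2*(W + 4) = -4 + 2*(4 + W) = -4 + (8 + 2*W) = 4 + 2*W)
u(U, C) = (-652 + U)/(4 + 3*C) (u(U, C) = (U - 652)/(C + (4 + 2*C)) = (-652 + U)/(4 + 3*C))
y = 2*√81421 (y = √325684 = 2*√81421 ≈ 570.69)
(y - 315683)*(-241711 + u(-334, -37)) = (2*√81421 - 315683)*(-241711 + (-652 - 334)/(4 + 3*(-37))) = (-315683 + 2*√81421)*(-241711 - 986/(4 - 111)) = (-315683 + 2*√81421)*(-241711 - 986/(-107)) = (-315683 + 2*√81421)*(-241711 - 1/107*(-986)) = (-315683 + 2*√81421)*(-241711 + 986/107) = (-315683 + 2*√81421)*(-25862091/107) = 8164222473153/107 - 51724182*√81421/107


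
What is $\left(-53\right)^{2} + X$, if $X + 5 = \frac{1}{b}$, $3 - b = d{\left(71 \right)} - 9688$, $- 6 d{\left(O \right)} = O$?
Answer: $\frac{163240474}{58217} \approx 2804.0$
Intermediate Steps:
$d{\left(O \right)} = - \frac{O}{6}$
$b = \frac{58217}{6}$ ($b = 3 - \left(\left(- \frac{1}{6}\right) 71 - 9688\right) = 3 - \left(- \frac{71}{6} - 9688\right) = 3 - - \frac{58199}{6} = 3 + \frac{58199}{6} = \frac{58217}{6} \approx 9702.8$)
$X = - \frac{291079}{58217}$ ($X = -5 + \frac{1}{\frac{58217}{6}} = -5 + \frac{6}{58217} = - \frac{291079}{58217} \approx -4.9999$)
$\left(-53\right)^{2} + X = \left(-53\right)^{2} - \frac{291079}{58217} = 2809 - \frac{291079}{58217} = \frac{163240474}{58217}$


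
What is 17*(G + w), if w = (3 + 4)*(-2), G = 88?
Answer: 1258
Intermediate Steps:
w = -14 (w = 7*(-2) = -14)
17*(G + w) = 17*(88 - 14) = 17*74 = 1258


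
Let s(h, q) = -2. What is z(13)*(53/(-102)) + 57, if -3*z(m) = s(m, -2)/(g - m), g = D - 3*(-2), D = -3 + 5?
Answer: 43658/765 ≈ 57.069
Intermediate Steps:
D = 2
g = 8 (g = 2 - 3*(-2) = 2 + 6 = 8)
z(m) = 2/(3*(8 - m)) (z(m) = -(-2)/(3*(8 - m)) = 2/(3*(8 - m)))
z(13)*(53/(-102)) + 57 = (-2/(-24 + 3*13))*(53/(-102)) + 57 = (-2/(-24 + 39))*(53*(-1/102)) + 57 = -2/15*(-53/102) + 57 = 53/765 + 57 = 43658/765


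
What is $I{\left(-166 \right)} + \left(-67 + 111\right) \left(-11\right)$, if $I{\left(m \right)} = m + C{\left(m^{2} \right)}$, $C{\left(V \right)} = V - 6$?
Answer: $26900$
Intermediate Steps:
$C{\left(V \right)} = -6 + V$
$I{\left(m \right)} = -6 + m + m^{2}$ ($I{\left(m \right)} = m + \left(-6 + m^{2}\right) = -6 + m + m^{2}$)
$I{\left(-166 \right)} + \left(-67 + 111\right) \left(-11\right) = \left(-6 - 166 + \left(-166\right)^{2}\right) + \left(-67 + 111\right) \left(-11\right) = \left(-6 - 166 + 27556\right) + 44 \left(-11\right) = 27384 - 484 = 26900$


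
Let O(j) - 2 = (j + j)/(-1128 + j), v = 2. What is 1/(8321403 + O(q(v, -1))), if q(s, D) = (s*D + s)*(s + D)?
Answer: 1/8321405 ≈ 1.2017e-7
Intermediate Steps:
q(s, D) = (D + s)*(s + D*s) (q(s, D) = (D*s + s)*(D + s) = (s + D*s)*(D + s) = (D + s)*(s + D*s))
O(j) = 2 + 2*j/(-1128 + j) (O(j) = 2 + (j + j)/(-1128 + j) = 2 + (2*j)/(-1128 + j) = 2 + 2*j/(-1128 + j))
1/(8321403 + O(q(v, -1))) = 1/(8321403 + 4*(-564 + 2*(-1 + 2 + (-1)² - 1*2))/(-1128 + 2*(-1 + 2 + (-1)² - 1*2))) = 1/(8321403 + 4*(-564 + 2*(-1 + 2 + 1 - 2))/(-1128 + 2*(-1 + 2 + 1 - 2))) = 1/(8321403 + 4*(-564 + 2*0)/(-1128 + 2*0)) = 1/(8321403 + 4*(-564 + 0)/(-1128 + 0)) = 1/(8321403 + 4*(-564)/(-1128)) = 1/(8321403 + 4*(-1/1128)*(-564)) = 1/(8321403 + 2) = 1/8321405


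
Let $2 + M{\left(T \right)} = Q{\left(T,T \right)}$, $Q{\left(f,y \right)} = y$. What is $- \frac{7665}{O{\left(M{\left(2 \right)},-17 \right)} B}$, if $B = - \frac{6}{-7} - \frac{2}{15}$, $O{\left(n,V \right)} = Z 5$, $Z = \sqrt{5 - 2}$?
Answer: $- \frac{53655 \sqrt{3}}{76} \approx -1222.8$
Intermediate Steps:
$M{\left(T \right)} = -2 + T$
$Z = \sqrt{3} \approx 1.732$
$O{\left(n,V \right)} = 5 \sqrt{3}$ ($O{\left(n,V \right)} = \sqrt{3} \cdot 5 = 5 \sqrt{3}$)
$B = \frac{76}{105}$ ($B = \left(-6\right) \left(- \frac{1}{7}\right) - \frac{2}{15} = \frac{6}{7} - \frac{2}{15} = \frac{76}{105} \approx 0.72381$)
$- \frac{7665}{O{\left(M{\left(2 \right)},-17 \right)} B} = - \frac{7665}{5 \sqrt{3} \cdot \frac{76}{105}} = - \frac{7665}{\frac{76}{21} \sqrt{3}} = - 7665 \frac{7 \sqrt{3}}{76} = - \frac{53655 \sqrt{3}}{76}$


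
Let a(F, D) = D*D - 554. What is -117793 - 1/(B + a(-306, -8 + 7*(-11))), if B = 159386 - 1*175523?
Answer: -1115028537/9466 ≈ -1.1779e+5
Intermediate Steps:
B = -16137 (B = 159386 - 175523 = -16137)
a(F, D) = -554 + D² (a(F, D) = D² - 554 = -554 + D²)
-117793 - 1/(B + a(-306, -8 + 7*(-11))) = -117793 - 1/(-16137 + (-554 + (-8 + 7*(-11))²)) = -117793 - 1/(-16137 + (-554 + (-8 - 77)²)) = -117793 - 1/(-16137 + (-554 + (-85)²)) = -117793 - 1/(-16137 + (-554 + 7225)) = -117793 - 1/(-16137 + 6671) = -117793 - 1/(-9466) = -117793 - 1*(-1/9466) = -117793 + 1/9466 = -1115028537/9466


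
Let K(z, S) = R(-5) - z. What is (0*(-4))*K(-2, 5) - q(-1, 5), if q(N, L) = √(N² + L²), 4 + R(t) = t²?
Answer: -√26 ≈ -5.0990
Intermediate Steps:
R(t) = -4 + t²
K(z, S) = 21 - z (K(z, S) = (-4 + (-5)²) - z = (-4 + 25) - z = 21 - z)
q(N, L) = √(L² + N²)
(0*(-4))*K(-2, 5) - q(-1, 5) = (0*(-4))*(21 - 1*(-2)) - √(5² + (-1)²) = 0*(21 + 2) - √(25 + 1) = 0*23 - √26 = 0 - √26 = -√26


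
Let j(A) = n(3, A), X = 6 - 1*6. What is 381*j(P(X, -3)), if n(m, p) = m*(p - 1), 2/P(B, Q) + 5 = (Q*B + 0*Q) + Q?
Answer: -5715/4 ≈ -1428.8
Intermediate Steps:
X = 0 (X = 6 - 6 = 0)
P(B, Q) = 2/(-5 + Q + B*Q) (P(B, Q) = 2/(-5 + ((Q*B + 0*Q) + Q)) = 2/(-5 + ((B*Q + 0) + Q)) = 2/(-5 + (B*Q + Q)) = 2/(-5 + (Q + B*Q)) = 2/(-5 + Q + B*Q))
n(m, p) = m*(-1 + p)
j(A) = -3 + 3*A (j(A) = 3*(-1 + A) = -3 + 3*A)
381*j(P(X, -3)) = 381*(-3 + 3*(2/(-5 - 3 + 0*(-3)))) = 381*(-3 + 3*(2/(-5 - 3 + 0))) = 381*(-3 + 3*(2/(-8))) = 381*(-3 + 3*(2*(-⅛))) = 381*(-3 + 3*(-¼)) = 381*(-3 - ¾) = 381*(-15/4) = -5715/4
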